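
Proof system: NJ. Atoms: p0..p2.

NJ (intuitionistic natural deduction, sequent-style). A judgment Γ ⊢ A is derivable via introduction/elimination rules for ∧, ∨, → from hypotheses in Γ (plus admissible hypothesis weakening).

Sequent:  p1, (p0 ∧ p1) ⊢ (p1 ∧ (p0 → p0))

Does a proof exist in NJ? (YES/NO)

Derivation trace:
[∧I] p1, (p0 ∧ p1) ⊢ (p1 ∧ (p0 → p0))
  [Wk] p1, (p0 ∧ p1) ⊢ p1
    [Ax] p1 ⊢ p1
  [→I]  ⊢ (p0 → p0)
    [Ax] p0 ⊢ p0

Result: YES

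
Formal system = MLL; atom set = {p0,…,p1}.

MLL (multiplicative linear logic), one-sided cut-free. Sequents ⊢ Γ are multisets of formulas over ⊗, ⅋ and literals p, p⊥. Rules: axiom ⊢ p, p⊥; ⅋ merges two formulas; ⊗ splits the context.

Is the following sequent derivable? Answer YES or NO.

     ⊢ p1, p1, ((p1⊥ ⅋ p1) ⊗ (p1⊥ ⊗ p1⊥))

Proof tree:
[⊗]  ⊢ p1, p1, ((p1⊥ ⅋ p1) ⊗ (p1⊥ ⊗ p1⊥))
  [⅋]  ⊢ (p1⊥ ⅋ p1)
    [Ax]  ⊢ p1, p1⊥
  [⊗]  ⊢ p1, p1, (p1⊥ ⊗ p1⊥)
    [Ax]  ⊢ p1, p1⊥
    [Ax]  ⊢ p1, p1⊥

Result: YES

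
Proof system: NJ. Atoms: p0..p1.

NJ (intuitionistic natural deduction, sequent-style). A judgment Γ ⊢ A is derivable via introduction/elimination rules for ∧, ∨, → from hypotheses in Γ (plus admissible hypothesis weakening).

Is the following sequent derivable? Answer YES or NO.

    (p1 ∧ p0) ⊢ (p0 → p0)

Derivation (root first):
[Wk] (p1 ∧ p0) ⊢ (p0 → p0)
  [→I]  ⊢ (p0 → p0)
    [Ax] p0 ⊢ p0

Result: YES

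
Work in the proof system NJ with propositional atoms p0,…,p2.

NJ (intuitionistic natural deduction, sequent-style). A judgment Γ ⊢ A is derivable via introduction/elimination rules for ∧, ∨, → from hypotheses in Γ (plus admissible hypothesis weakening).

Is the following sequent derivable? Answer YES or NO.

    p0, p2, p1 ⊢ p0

Proof tree:
[Wk] p0, p2, p1 ⊢ p0
  [Wk] p0, p2 ⊢ p0
    [Ax] p0 ⊢ p0

Result: YES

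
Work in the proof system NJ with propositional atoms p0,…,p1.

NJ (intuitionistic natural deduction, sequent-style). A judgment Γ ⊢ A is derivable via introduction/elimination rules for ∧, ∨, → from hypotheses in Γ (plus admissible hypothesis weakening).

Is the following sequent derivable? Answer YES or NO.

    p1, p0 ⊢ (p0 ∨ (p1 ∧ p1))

Derivation (root first):
[∨I₂] p1, p0 ⊢ (p0 ∨ (p1 ∧ p1))
  [Wk] p1, p0 ⊢ (p1 ∧ p1)
    [∧I] p1 ⊢ (p1 ∧ p1)
      [Ax] p1 ⊢ p1
      [Ax] p1 ⊢ p1

Result: YES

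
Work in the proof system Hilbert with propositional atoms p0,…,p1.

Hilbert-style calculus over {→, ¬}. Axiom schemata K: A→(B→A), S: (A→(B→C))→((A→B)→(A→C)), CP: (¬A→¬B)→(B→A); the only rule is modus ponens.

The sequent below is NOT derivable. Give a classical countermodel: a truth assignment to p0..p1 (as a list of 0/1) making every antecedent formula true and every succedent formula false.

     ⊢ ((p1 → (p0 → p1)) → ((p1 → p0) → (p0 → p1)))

Truth-table refutation:
  v=00: Γ:[] Δ:[((p1 → (p0 → p1)) → ((p1 → p0) → (p0 → p1)))=T] refutes=False
  v=01: Γ:[] Δ:[((p1 → (p0 → p1)) → ((p1 → p0) → (p0 → p1)))=T] refutes=False
  v=10: Γ:[] Δ:[((p1 → (p0 → p1)) → ((p1 → p0) → (p0 → p1)))=F] refutes=True  ← countermodel

Result: [1, 0]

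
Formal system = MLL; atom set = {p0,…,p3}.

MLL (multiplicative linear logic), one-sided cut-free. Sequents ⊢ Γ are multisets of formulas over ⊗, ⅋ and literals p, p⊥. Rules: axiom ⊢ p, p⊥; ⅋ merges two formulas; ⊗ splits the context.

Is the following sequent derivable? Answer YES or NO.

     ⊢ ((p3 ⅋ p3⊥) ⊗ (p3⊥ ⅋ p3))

Derivation trace:
[⊗]  ⊢ ((p3 ⅋ p3⊥) ⊗ (p3⊥ ⅋ p3))
  [⅋]  ⊢ (p3 ⅋ p3⊥)
    [Ax]  ⊢ p3, p3⊥
  [⅋]  ⊢ (p3⊥ ⅋ p3)
    [Ax]  ⊢ p3, p3⊥

Result: YES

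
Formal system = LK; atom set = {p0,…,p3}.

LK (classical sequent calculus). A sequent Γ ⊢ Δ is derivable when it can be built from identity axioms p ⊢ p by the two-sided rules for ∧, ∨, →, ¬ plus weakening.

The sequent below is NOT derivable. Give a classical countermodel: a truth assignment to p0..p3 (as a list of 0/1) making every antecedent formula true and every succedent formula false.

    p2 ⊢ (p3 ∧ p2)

Enumerate valuations to refute Γ ⊢ Δ:
  v=0000: Γ:[p2=F] Δ:[(p3 ∧ p2)=F] refutes=False
  v=0001: Γ:[p2=F] Δ:[(p3 ∧ p2)=F] refutes=False
  v=0010: Γ:[p2=T] Δ:[(p3 ∧ p2)=F] refutes=True  ← countermodel

Result: [0, 0, 1, 0]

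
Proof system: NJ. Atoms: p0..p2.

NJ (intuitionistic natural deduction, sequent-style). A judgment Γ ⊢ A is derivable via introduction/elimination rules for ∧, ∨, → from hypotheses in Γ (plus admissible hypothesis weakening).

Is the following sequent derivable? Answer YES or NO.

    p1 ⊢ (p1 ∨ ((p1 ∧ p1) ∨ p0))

Proof tree:
[∨I₂] p1 ⊢ (p1 ∨ ((p1 ∧ p1) ∨ p0))
  [∨I₁] p1 ⊢ ((p1 ∧ p1) ∨ p0)
    [∧I] p1 ⊢ (p1 ∧ p1)
      [Ax] p1 ⊢ p1
      [Ax] p1 ⊢ p1

Result: YES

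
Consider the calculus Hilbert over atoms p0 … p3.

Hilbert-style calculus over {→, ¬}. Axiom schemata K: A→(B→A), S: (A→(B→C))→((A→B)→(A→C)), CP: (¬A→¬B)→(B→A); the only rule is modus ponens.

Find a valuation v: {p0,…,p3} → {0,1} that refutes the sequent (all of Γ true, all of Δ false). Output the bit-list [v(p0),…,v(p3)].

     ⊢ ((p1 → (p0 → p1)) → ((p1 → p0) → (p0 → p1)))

Enumerate valuations to refute Γ ⊢ Δ:
  v=0000: Γ:[] Δ:[((p1 → (p0 → p1)) → ((p1 → p0) → (p0 → p1)))=T] refutes=False
  v=0001: Γ:[] Δ:[((p1 → (p0 → p1)) → ((p1 → p0) → (p0 → p1)))=T] refutes=False
  v=0010: Γ:[] Δ:[((p1 → (p0 → p1)) → ((p1 → p0) → (p0 → p1)))=T] refutes=False
  v=0011: Γ:[] Δ:[((p1 → (p0 → p1)) → ((p1 → p0) → (p0 → p1)))=T] refutes=False
  v=0100: Γ:[] Δ:[((p1 → (p0 → p1)) → ((p1 → p0) → (p0 → p1)))=T] refutes=False
  v=0101: Γ:[] Δ:[((p1 → (p0 → p1)) → ((p1 → p0) → (p0 → p1)))=T] refutes=False
  v=0110: Γ:[] Δ:[((p1 → (p0 → p1)) → ((p1 → p0) → (p0 → p1)))=T] refutes=False
  v=0111: Γ:[] Δ:[((p1 → (p0 → p1)) → ((p1 → p0) → (p0 → p1)))=T] refutes=False
  v=1000: Γ:[] Δ:[((p1 → (p0 → p1)) → ((p1 → p0) → (p0 → p1)))=F] refutes=True  ← countermodel

Result: [1, 0, 0, 0]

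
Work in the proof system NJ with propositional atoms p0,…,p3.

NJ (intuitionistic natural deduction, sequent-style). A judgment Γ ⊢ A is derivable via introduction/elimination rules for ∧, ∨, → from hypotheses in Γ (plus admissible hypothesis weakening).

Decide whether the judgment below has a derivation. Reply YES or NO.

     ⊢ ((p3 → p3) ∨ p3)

Proof tree:
[∨I₁]  ⊢ ((p3 → p3) ∨ p3)
  [→I]  ⊢ (p3 → p3)
    [Ax] p3 ⊢ p3

Result: YES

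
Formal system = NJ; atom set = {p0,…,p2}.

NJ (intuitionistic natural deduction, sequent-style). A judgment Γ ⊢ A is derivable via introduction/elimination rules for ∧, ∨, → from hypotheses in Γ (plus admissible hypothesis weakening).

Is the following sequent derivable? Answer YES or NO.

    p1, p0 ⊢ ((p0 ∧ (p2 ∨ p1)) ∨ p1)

Derivation (root first):
[∨I₁] p1, p0 ⊢ ((p0 ∧ (p2 ∨ p1)) ∨ p1)
  [∧I] p1, p0 ⊢ (p0 ∧ (p2 ∨ p1))
    [Ax] p0 ⊢ p0
    [∨I₂] p1 ⊢ (p2 ∨ p1)
      [Ax] p1 ⊢ p1

Result: YES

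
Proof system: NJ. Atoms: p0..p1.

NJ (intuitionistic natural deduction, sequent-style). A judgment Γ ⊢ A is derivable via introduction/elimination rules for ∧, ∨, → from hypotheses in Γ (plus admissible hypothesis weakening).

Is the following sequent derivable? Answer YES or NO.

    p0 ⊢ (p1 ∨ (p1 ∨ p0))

Derivation (root first):
[∨I₂] p0 ⊢ (p1 ∨ (p1 ∨ p0))
  [∨I₂] p0 ⊢ (p1 ∨ p0)
    [Ax] p0 ⊢ p0

Result: YES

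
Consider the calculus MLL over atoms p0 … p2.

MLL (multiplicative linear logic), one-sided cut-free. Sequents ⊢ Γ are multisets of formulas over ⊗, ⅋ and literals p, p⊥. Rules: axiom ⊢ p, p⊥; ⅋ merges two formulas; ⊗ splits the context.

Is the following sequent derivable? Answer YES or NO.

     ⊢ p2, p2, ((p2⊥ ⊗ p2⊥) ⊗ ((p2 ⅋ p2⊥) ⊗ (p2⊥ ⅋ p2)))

Proof tree:
[⊗]  ⊢ p2, p2, ((p2⊥ ⊗ p2⊥) ⊗ ((p2 ⅋ p2⊥) ⊗ (p2⊥ ⅋ p2)))
  [⊗]  ⊢ p2, p2, (p2⊥ ⊗ p2⊥)
    [Ax]  ⊢ p2, p2⊥
    [Ax]  ⊢ p2, p2⊥
  [⊗]  ⊢ ((p2 ⅋ p2⊥) ⊗ (p2⊥ ⅋ p2))
    [⅋]  ⊢ (p2 ⅋ p2⊥)
      [Ax]  ⊢ p2, p2⊥
    [⅋]  ⊢ (p2⊥ ⅋ p2)
      [Ax]  ⊢ p2, p2⊥

Result: YES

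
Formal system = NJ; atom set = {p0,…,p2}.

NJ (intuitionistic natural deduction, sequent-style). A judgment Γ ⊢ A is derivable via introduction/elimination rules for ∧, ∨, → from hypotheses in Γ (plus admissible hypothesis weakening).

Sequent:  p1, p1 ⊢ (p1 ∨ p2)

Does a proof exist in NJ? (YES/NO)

Derivation trace:
[Wk] p1, p1 ⊢ (p1 ∨ p2)
  [∨I₁] p1 ⊢ (p1 ∨ p2)
    [Ax] p1 ⊢ p1

Result: YES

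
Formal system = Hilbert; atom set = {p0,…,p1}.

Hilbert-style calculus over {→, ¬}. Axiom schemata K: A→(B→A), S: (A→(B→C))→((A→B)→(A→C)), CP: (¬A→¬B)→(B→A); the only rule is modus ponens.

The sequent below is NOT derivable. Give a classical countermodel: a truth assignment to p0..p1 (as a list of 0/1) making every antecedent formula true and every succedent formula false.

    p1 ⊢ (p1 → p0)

Search for a countermodel by truth-table:
  v=00: Γ:[p1=F] Δ:[(p1 → p0)=T] refutes=False
  v=01: Γ:[p1=T] Δ:[(p1 → p0)=F] refutes=True  ← countermodel

Result: [0, 1]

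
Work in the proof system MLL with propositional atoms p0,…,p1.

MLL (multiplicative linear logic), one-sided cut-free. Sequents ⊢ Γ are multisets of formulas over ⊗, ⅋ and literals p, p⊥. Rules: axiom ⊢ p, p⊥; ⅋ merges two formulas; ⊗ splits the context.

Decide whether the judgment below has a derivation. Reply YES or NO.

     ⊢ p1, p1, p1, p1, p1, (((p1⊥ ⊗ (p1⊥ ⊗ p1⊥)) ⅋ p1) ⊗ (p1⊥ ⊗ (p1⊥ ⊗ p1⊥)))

Derivation trace:
[⊗]  ⊢ p1, p1, p1, p1, p1, (((p1⊥ ⊗ (p1⊥ ⊗ p1⊥)) ⅋ p1) ⊗ (p1⊥ ⊗ (p1⊥ ⊗ p1⊥)))
  [⅋]  ⊢ p1, p1, ((p1⊥ ⊗ (p1⊥ ⊗ p1⊥)) ⅋ p1)
    [⊗]  ⊢ p1, p1, p1, (p1⊥ ⊗ (p1⊥ ⊗ p1⊥))
      [Ax]  ⊢ p1, p1⊥
      [⊗]  ⊢ p1, p1, (p1⊥ ⊗ p1⊥)
        [Ax]  ⊢ p1, p1⊥
        [Ax]  ⊢ p1, p1⊥
  [⊗]  ⊢ p1, p1, p1, (p1⊥ ⊗ (p1⊥ ⊗ p1⊥))
    [Ax]  ⊢ p1, p1⊥
    [⊗]  ⊢ p1, p1, (p1⊥ ⊗ p1⊥)
      [Ax]  ⊢ p1, p1⊥
      [Ax]  ⊢ p1, p1⊥

Result: YES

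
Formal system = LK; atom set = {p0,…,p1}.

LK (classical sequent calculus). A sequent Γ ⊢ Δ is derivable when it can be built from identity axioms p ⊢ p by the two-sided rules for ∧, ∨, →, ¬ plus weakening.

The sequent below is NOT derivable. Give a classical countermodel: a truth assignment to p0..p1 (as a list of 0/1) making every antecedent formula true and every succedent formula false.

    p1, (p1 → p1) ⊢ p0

Search for a countermodel by truth-table:
  v=00: Γ:[p1=F, (p1 → p1)=T] Δ:[p0=F] refutes=False
  v=01: Γ:[p1=T, (p1 → p1)=T] Δ:[p0=F] refutes=True  ← countermodel

Result: [0, 1]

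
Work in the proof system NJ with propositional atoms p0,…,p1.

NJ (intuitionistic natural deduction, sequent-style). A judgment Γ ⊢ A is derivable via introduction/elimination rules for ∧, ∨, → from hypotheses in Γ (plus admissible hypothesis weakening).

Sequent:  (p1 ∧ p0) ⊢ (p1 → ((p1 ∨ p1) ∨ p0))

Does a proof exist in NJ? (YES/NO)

Proof tree:
[→I] (p1 ∧ p0) ⊢ (p1 → ((p1 ∨ p1) ∨ p0))
  [∨I₁] p1, (p1 ∧ p0) ⊢ ((p1 ∨ p1) ∨ p0)
    [Wk] p1, (p1 ∧ p0) ⊢ (p1 ∨ p1)
      [∨I₁] p1 ⊢ (p1 ∨ p1)
        [Ax] p1 ⊢ p1

Result: YES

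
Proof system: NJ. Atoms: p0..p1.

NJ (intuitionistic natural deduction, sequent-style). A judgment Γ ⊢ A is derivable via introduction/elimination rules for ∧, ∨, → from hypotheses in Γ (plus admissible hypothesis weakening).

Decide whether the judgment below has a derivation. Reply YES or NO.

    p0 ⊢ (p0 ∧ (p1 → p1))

Proof tree:
[∧I] p0 ⊢ (p0 ∧ (p1 → p1))
  [Ax] p0 ⊢ p0
  [→I]  ⊢ (p1 → p1)
    [Ax] p1 ⊢ p1

Result: YES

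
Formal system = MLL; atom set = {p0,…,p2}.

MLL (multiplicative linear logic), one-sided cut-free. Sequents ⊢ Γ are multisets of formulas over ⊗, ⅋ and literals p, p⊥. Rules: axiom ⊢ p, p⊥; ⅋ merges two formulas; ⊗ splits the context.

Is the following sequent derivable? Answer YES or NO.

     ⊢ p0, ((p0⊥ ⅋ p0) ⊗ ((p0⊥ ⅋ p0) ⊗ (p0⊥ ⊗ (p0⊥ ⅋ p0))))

Derivation trace:
[⊗]  ⊢ p0, ((p0⊥ ⅋ p0) ⊗ ((p0⊥ ⅋ p0) ⊗ (p0⊥ ⊗ (p0⊥ ⅋ p0))))
  [⅋]  ⊢ (p0⊥ ⅋ p0)
    [Ax]  ⊢ p0, p0⊥
  [⊗]  ⊢ p0, ((p0⊥ ⅋ p0) ⊗ (p0⊥ ⊗ (p0⊥ ⅋ p0)))
    [⅋]  ⊢ (p0⊥ ⅋ p0)
      [Ax]  ⊢ p0, p0⊥
    [⊗]  ⊢ p0, (p0⊥ ⊗ (p0⊥ ⅋ p0))
      [Ax]  ⊢ p0, p0⊥
      [⅋]  ⊢ (p0⊥ ⅋ p0)
        [Ax]  ⊢ p0, p0⊥

Result: YES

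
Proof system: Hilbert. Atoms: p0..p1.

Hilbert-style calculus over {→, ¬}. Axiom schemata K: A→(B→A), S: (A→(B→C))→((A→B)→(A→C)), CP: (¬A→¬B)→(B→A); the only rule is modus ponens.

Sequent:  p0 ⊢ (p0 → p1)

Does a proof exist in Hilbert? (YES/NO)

Enumerate valuations to refute Γ ⊢ Δ:
  v=00: Γ:[p0=F] Δ:[(p0 → p1)=T] refutes=False
  v=01: Γ:[p0=F] Δ:[(p0 → p1)=T] refutes=False
  v=10: Γ:[p0=T] Δ:[(p0 → p1)=F] refutes=True  ← countermodel

Result: NO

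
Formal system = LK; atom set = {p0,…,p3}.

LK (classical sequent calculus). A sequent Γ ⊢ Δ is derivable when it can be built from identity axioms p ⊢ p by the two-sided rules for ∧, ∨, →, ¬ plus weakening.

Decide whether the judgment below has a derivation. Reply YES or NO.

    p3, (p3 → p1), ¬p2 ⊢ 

Search for a countermodel by truth-table:
  v=0000: Γ:[p3=F, (p3 → p1)=T, ¬p2=T] Δ:[] refutes=False
  v=0001: Γ:[p3=T, (p3 → p1)=F, ¬p2=T] Δ:[] refutes=False
  v=0010: Γ:[p3=F, (p3 → p1)=T, ¬p2=F] Δ:[] refutes=False
  v=0011: Γ:[p3=T, (p3 → p1)=F, ¬p2=F] Δ:[] refutes=False
  v=0100: Γ:[p3=F, (p3 → p1)=T, ¬p2=T] Δ:[] refutes=False
  v=0101: Γ:[p3=T, (p3 → p1)=T, ¬p2=T] Δ:[] refutes=True  ← countermodel

Result: NO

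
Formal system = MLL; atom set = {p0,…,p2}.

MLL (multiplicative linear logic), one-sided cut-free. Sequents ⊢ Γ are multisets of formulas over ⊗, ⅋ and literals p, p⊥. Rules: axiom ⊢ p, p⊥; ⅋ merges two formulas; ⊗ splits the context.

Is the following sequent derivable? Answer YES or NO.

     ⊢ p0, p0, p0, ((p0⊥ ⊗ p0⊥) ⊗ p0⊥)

Proof tree:
[⊗]  ⊢ p0, p0, p0, ((p0⊥ ⊗ p0⊥) ⊗ p0⊥)
  [⊗]  ⊢ p0, p0, (p0⊥ ⊗ p0⊥)
    [Ax]  ⊢ p0, p0⊥
    [Ax]  ⊢ p0, p0⊥
  [Ax]  ⊢ p0, p0⊥

Result: YES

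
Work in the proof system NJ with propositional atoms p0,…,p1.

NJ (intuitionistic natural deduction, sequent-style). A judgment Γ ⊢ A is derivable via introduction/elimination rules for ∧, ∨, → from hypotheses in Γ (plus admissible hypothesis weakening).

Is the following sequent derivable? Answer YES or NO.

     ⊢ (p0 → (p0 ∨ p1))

Derivation trace:
[→I]  ⊢ (p0 → (p0 ∨ p1))
  [∨I₁] p0 ⊢ (p0 ∨ p1)
    [Ax] p0 ⊢ p0

Result: YES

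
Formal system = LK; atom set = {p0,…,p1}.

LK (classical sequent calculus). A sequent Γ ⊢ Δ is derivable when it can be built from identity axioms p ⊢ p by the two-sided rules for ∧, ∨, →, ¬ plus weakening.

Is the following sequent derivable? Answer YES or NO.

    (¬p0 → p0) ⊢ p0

Proof tree:
[→L] (¬p0 → p0) ⊢ p0
  [¬R]  ⊢ p0, ¬p0
    [Ax] p0 ⊢ p0
  [Ax] p0 ⊢ p0

Result: YES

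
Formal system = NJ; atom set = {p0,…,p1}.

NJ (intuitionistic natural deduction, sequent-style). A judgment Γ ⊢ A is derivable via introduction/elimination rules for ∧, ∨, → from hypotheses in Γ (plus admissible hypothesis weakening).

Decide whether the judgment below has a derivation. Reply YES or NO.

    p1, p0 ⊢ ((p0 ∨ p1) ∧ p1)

Derivation trace:
[∧I] p1, p0 ⊢ ((p0 ∨ p1) ∧ p1)
  [∨I₁] p0 ⊢ (p0 ∨ p1)
    [Ax] p0 ⊢ p0
  [Ax] p1 ⊢ p1

Result: YES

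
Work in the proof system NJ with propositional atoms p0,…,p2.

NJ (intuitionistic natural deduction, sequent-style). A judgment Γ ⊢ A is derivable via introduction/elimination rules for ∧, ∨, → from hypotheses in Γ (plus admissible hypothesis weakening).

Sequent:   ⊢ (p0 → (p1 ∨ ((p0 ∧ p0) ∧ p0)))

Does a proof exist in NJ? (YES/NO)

Proof tree:
[→I]  ⊢ (p0 → (p1 ∨ ((p0 ∧ p0) ∧ p0)))
  [∨I₂] p0 ⊢ (p1 ∨ ((p0 ∧ p0) ∧ p0))
    [∧I] p0 ⊢ ((p0 ∧ p0) ∧ p0)
      [∧I] p0 ⊢ (p0 ∧ p0)
        [Ax] p0 ⊢ p0
        [Ax] p0 ⊢ p0
      [Ax] p0 ⊢ p0

Result: YES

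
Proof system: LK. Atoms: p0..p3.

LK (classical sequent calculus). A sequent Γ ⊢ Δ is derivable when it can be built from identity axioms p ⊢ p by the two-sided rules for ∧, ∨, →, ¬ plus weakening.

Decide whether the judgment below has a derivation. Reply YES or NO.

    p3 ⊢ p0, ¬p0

Derivation (root first):
[¬R] p3 ⊢ p0, ¬p0
  [WL] p0, p3 ⊢ p0
    [Ax] p0 ⊢ p0

Result: YES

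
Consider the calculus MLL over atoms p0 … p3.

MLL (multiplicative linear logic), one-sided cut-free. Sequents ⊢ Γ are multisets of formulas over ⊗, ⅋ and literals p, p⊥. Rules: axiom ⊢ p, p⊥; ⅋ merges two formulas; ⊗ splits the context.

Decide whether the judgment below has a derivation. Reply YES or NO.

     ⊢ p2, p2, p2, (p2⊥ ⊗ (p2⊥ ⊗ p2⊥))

Derivation trace:
[⊗]  ⊢ p2, p2, p2, (p2⊥ ⊗ (p2⊥ ⊗ p2⊥))
  [Ax]  ⊢ p2, p2⊥
  [⊗]  ⊢ p2, p2, (p2⊥ ⊗ p2⊥)
    [Ax]  ⊢ p2, p2⊥
    [Ax]  ⊢ p2, p2⊥

Result: YES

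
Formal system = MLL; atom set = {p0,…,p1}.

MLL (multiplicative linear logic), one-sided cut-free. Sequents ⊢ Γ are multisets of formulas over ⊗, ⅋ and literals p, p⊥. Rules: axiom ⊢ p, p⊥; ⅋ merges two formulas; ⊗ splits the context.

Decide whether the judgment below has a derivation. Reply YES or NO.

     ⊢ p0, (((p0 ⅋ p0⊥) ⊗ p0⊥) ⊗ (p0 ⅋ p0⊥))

Derivation trace:
[⊗]  ⊢ p0, (((p0 ⅋ p0⊥) ⊗ p0⊥) ⊗ (p0 ⅋ p0⊥))
  [⊗]  ⊢ p0, ((p0 ⅋ p0⊥) ⊗ p0⊥)
    [⅋]  ⊢ (p0 ⅋ p0⊥)
      [Ax]  ⊢ p0, p0⊥
    [Ax]  ⊢ p0, p0⊥
  [⅋]  ⊢ (p0 ⅋ p0⊥)
    [Ax]  ⊢ p0, p0⊥

Result: YES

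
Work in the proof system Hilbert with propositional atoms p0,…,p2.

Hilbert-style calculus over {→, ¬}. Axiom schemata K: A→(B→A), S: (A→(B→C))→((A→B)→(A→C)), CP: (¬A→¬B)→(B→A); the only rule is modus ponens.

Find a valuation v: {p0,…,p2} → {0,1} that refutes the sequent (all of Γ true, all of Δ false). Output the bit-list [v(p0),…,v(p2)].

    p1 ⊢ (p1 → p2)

Enumerate valuations to refute Γ ⊢ Δ:
  v=000: Γ:[p1=F] Δ:[(p1 → p2)=T] refutes=False
  v=001: Γ:[p1=F] Δ:[(p1 → p2)=T] refutes=False
  v=010: Γ:[p1=T] Δ:[(p1 → p2)=F] refutes=True  ← countermodel

Result: [0, 1, 0]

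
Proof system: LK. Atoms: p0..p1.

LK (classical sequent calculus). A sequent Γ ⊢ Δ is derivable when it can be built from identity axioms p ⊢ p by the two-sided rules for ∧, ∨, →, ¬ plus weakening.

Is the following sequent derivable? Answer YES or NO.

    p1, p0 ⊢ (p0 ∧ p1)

Derivation trace:
[∧R] p1, p0 ⊢ (p0 ∧ p1)
  [WL] p0, p0 ⊢ p0
    [Ax] p0 ⊢ p0
  [Ax] p1 ⊢ p1

Result: YES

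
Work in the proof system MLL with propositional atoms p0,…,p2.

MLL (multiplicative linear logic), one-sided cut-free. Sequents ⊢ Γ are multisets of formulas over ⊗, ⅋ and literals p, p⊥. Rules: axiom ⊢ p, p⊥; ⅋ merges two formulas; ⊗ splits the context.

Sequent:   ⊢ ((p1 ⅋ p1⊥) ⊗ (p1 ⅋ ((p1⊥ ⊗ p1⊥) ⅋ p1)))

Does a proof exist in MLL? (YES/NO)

Derivation (root first):
[⊗]  ⊢ ((p1 ⅋ p1⊥) ⊗ (p1 ⅋ ((p1⊥ ⊗ p1⊥) ⅋ p1)))
  [⅋]  ⊢ (p1 ⅋ p1⊥)
    [Ax]  ⊢ p1, p1⊥
  [⅋]  ⊢ (p1 ⅋ ((p1⊥ ⊗ p1⊥) ⅋ p1))
    [⅋]  ⊢ p1, ((p1⊥ ⊗ p1⊥) ⅋ p1)
      [⊗]  ⊢ p1, p1, (p1⊥ ⊗ p1⊥)
        [Ax]  ⊢ p1, p1⊥
        [Ax]  ⊢ p1, p1⊥

Result: YES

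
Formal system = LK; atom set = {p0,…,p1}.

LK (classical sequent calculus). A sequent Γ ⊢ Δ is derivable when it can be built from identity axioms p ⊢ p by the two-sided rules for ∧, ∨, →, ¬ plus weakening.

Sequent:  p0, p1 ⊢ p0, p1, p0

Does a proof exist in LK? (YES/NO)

Derivation (root first):
[WR] p0, p1 ⊢ p0, p1, p0
  [WR] p0, p1 ⊢ p0, p1
    [WL] p0, p1 ⊢ p0
      [Ax] p0 ⊢ p0

Result: YES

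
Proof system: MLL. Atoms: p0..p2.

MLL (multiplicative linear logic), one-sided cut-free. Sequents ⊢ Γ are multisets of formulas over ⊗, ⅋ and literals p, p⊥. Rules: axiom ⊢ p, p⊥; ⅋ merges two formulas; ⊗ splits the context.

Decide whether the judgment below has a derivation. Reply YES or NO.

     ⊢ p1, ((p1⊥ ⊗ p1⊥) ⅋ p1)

Derivation (root first):
[⅋]  ⊢ p1, ((p1⊥ ⊗ p1⊥) ⅋ p1)
  [⊗]  ⊢ p1, p1, (p1⊥ ⊗ p1⊥)
    [Ax]  ⊢ p1, p1⊥
    [Ax]  ⊢ p1, p1⊥

Result: YES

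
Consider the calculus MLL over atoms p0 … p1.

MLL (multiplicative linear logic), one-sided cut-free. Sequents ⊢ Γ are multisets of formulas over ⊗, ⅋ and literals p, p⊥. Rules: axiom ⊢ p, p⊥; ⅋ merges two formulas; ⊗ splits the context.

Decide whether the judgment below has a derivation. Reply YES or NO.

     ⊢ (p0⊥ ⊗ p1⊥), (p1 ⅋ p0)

Proof tree:
[⅋]  ⊢ (p0⊥ ⊗ p1⊥), (p1 ⅋ p0)
  [⊗]  ⊢ p0, p1, (p0⊥ ⊗ p1⊥)
    [Ax]  ⊢ p0, p0⊥
    [Ax]  ⊢ p1, p1⊥

Result: YES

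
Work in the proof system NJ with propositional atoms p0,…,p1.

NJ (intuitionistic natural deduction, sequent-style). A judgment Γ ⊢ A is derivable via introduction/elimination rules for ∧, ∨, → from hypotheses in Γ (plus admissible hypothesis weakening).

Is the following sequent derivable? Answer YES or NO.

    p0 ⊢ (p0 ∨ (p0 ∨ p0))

Proof tree:
[∨I₂] p0 ⊢ (p0 ∨ (p0 ∨ p0))
  [∨I₁] p0 ⊢ (p0 ∨ p0)
    [Ax] p0 ⊢ p0

Result: YES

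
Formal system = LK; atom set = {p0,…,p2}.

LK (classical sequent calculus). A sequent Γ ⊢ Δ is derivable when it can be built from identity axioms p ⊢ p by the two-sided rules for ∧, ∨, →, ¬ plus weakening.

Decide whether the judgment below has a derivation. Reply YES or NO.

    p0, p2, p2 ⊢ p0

Derivation (root first):
[WL] p0, p2, p2 ⊢ p0
  [WL] p0, p2 ⊢ p0
    [Ax] p0 ⊢ p0

Result: YES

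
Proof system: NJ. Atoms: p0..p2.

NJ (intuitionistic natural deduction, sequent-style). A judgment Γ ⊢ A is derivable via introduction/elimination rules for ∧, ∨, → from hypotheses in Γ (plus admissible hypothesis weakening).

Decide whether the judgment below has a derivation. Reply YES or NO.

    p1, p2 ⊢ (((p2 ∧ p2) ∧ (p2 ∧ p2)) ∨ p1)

Derivation trace:
[∨I₁] p1, p2 ⊢ (((p2 ∧ p2) ∧ (p2 ∧ p2)) ∨ p1)
  [∧I] p1, p2 ⊢ ((p2 ∧ p2) ∧ (p2 ∧ p2))
    [∧I] p2 ⊢ (p2 ∧ p2)
      [Ax] p2 ⊢ p2
      [Ax] p2 ⊢ p2
    [Wk] p2, p1 ⊢ (p2 ∧ p2)
      [∧I] p2 ⊢ (p2 ∧ p2)
        [Ax] p2 ⊢ p2
        [Ax] p2 ⊢ p2

Result: YES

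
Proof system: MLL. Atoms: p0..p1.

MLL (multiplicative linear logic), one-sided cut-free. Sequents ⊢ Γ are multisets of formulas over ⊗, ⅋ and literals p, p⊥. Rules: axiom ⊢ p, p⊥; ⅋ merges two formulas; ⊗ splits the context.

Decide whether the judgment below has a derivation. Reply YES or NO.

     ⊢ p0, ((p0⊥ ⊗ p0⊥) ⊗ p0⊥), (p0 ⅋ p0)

Proof tree:
[⅋]  ⊢ p0, ((p0⊥ ⊗ p0⊥) ⊗ p0⊥), (p0 ⅋ p0)
  [⊗]  ⊢ p0, p0, p0, ((p0⊥ ⊗ p0⊥) ⊗ p0⊥)
    [⊗]  ⊢ p0, p0, (p0⊥ ⊗ p0⊥)
      [Ax]  ⊢ p0, p0⊥
      [Ax]  ⊢ p0, p0⊥
    [Ax]  ⊢ p0, p0⊥

Result: YES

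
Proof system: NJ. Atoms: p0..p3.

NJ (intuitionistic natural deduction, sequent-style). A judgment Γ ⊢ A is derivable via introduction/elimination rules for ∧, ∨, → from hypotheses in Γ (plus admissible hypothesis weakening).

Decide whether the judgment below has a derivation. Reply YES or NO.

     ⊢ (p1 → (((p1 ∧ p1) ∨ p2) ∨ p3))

Proof tree:
[→I]  ⊢ (p1 → (((p1 ∧ p1) ∨ p2) ∨ p3))
  [∨I₁] p1 ⊢ (((p1 ∧ p1) ∨ p2) ∨ p3)
    [∨I₁] p1 ⊢ ((p1 ∧ p1) ∨ p2)
      [∧I] p1 ⊢ (p1 ∧ p1)
        [Ax] p1 ⊢ p1
        [Ax] p1 ⊢ p1

Result: YES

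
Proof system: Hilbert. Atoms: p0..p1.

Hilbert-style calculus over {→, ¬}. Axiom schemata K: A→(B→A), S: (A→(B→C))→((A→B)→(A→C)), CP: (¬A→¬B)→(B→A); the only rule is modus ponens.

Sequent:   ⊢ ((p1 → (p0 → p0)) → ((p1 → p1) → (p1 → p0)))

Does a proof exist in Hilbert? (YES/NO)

Search for a countermodel by truth-table:
  v=00: Γ:[] Δ:[((p1 → (p0 → p0)) → ((p1 → p1) → (p1 → p0)))=T] refutes=False
  v=01: Γ:[] Δ:[((p1 → (p0 → p0)) → ((p1 → p1) → (p1 → p0)))=F] refutes=True  ← countermodel

Result: NO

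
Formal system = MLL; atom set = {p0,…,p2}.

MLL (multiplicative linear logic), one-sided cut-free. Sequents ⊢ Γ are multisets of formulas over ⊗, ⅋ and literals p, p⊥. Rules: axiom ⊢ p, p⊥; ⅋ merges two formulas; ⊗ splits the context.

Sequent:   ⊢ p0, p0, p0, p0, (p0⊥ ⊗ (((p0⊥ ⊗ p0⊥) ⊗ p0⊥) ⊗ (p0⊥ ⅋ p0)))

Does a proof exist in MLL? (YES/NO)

Proof tree:
[⊗]  ⊢ p0, p0, p0, p0, (p0⊥ ⊗ (((p0⊥ ⊗ p0⊥) ⊗ p0⊥) ⊗ (p0⊥ ⅋ p0)))
  [Ax]  ⊢ p0, p0⊥
  [⊗]  ⊢ p0, p0, p0, (((p0⊥ ⊗ p0⊥) ⊗ p0⊥) ⊗ (p0⊥ ⅋ p0))
    [⊗]  ⊢ p0, p0, p0, ((p0⊥ ⊗ p0⊥) ⊗ p0⊥)
      [⊗]  ⊢ p0, p0, (p0⊥ ⊗ p0⊥)
        [Ax]  ⊢ p0, p0⊥
        [Ax]  ⊢ p0, p0⊥
      [Ax]  ⊢ p0, p0⊥
    [⅋]  ⊢ (p0⊥ ⅋ p0)
      [Ax]  ⊢ p0, p0⊥

Result: YES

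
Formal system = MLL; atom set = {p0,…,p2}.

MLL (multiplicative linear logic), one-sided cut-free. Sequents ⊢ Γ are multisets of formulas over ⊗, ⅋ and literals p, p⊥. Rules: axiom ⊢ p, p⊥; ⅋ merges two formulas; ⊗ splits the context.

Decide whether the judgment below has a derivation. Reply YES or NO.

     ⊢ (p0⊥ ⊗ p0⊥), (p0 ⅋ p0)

Derivation trace:
[⅋]  ⊢ (p0⊥ ⊗ p0⊥), (p0 ⅋ p0)
  [⊗]  ⊢ p0, p0, (p0⊥ ⊗ p0⊥)
    [Ax]  ⊢ p0, p0⊥
    [Ax]  ⊢ p0, p0⊥

Result: YES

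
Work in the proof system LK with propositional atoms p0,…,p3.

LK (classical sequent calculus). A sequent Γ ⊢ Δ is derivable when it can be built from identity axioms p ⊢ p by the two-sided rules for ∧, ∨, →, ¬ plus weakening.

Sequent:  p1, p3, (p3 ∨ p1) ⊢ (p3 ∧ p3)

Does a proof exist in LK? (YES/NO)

Derivation (root first):
[∧R] p1, p3, (p3 ∨ p1) ⊢ (p3 ∧ p3)
  [∨L] p3, (p3 ∨ p1) ⊢ p3
    [Ax] p3 ⊢ p3
    [WL] p3, p1 ⊢ p3
      [Ax] p3 ⊢ p3
  [WL] p3, p1 ⊢ p3
    [Ax] p3 ⊢ p3

Result: YES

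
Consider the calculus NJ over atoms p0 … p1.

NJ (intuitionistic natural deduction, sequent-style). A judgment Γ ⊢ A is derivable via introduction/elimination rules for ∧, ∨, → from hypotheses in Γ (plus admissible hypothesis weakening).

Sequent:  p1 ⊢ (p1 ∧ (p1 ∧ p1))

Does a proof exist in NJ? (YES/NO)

Proof tree:
[∧I] p1 ⊢ (p1 ∧ (p1 ∧ p1))
  [Ax] p1 ⊢ p1
  [∧I] p1 ⊢ (p1 ∧ p1)
    [Ax] p1 ⊢ p1
    [Ax] p1 ⊢ p1

Result: YES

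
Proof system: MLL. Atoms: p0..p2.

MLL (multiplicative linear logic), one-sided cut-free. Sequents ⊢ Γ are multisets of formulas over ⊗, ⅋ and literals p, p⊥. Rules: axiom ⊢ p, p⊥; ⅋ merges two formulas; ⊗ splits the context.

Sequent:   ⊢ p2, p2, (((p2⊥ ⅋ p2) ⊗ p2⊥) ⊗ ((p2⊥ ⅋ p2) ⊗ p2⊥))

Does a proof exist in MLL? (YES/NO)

Derivation trace:
[⊗]  ⊢ p2, p2, (((p2⊥ ⅋ p2) ⊗ p2⊥) ⊗ ((p2⊥ ⅋ p2) ⊗ p2⊥))
  [⊗]  ⊢ p2, ((p2⊥ ⅋ p2) ⊗ p2⊥)
    [⅋]  ⊢ (p2⊥ ⅋ p2)
      [Ax]  ⊢ p2, p2⊥
    [Ax]  ⊢ p2, p2⊥
  [⊗]  ⊢ p2, ((p2⊥ ⅋ p2) ⊗ p2⊥)
    [⅋]  ⊢ (p2⊥ ⅋ p2)
      [Ax]  ⊢ p2, p2⊥
    [Ax]  ⊢ p2, p2⊥

Result: YES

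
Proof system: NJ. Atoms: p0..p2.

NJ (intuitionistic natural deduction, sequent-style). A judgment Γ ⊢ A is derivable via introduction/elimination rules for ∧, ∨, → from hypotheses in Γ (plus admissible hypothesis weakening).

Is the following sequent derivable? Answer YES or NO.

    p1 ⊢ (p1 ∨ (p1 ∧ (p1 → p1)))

Proof tree:
[∨I₂] p1 ⊢ (p1 ∨ (p1 ∧ (p1 → p1)))
  [∧I] p1 ⊢ (p1 ∧ (p1 → p1))
    [Ax] p1 ⊢ p1
    [→I]  ⊢ (p1 → p1)
      [Ax] p1 ⊢ p1

Result: YES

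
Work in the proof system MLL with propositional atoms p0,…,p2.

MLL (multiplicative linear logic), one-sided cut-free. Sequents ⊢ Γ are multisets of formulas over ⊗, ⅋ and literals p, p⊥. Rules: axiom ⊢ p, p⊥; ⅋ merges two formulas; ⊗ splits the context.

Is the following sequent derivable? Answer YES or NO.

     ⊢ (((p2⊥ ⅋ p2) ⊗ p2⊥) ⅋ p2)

Proof tree:
[⅋]  ⊢ (((p2⊥ ⅋ p2) ⊗ p2⊥) ⅋ p2)
  [⊗]  ⊢ p2, ((p2⊥ ⅋ p2) ⊗ p2⊥)
    [⅋]  ⊢ (p2⊥ ⅋ p2)
      [Ax]  ⊢ p2, p2⊥
    [Ax]  ⊢ p2, p2⊥

Result: YES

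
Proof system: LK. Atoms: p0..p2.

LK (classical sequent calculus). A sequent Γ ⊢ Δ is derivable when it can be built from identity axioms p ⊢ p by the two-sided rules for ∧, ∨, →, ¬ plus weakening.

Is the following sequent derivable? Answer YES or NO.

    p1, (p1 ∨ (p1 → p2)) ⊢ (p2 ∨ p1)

Proof tree:
[∨R] p1, (p1 ∨ (p1 → p2)) ⊢ (p2 ∨ p1)
  [∨L] p1, (p1 ∨ (p1 → p2)) ⊢ p1, p2
    [Ax] p1 ⊢ p1
    [→L] p1, (p1 → p2) ⊢ p2
      [Ax] p1 ⊢ p1
      [Ax] p2 ⊢ p2

Result: YES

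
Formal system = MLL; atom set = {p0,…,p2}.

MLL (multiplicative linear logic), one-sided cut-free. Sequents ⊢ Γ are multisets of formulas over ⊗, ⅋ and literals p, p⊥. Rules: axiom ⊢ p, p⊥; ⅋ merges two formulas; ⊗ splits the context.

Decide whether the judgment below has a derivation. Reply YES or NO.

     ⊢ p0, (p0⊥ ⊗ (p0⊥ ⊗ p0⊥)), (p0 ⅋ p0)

Proof tree:
[⅋]  ⊢ p0, (p0⊥ ⊗ (p0⊥ ⊗ p0⊥)), (p0 ⅋ p0)
  [⊗]  ⊢ p0, p0, p0, (p0⊥ ⊗ (p0⊥ ⊗ p0⊥))
    [Ax]  ⊢ p0, p0⊥
    [⊗]  ⊢ p0, p0, (p0⊥ ⊗ p0⊥)
      [Ax]  ⊢ p0, p0⊥
      [Ax]  ⊢ p0, p0⊥

Result: YES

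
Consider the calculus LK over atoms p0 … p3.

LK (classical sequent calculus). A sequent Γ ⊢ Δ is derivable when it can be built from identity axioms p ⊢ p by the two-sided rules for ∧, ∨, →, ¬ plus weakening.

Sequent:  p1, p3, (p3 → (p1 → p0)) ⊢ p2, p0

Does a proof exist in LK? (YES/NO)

Proof tree:
[→L] p1, p3, (p3 → (p1 → p0)) ⊢ p2, p0
  [Ax] p3 ⊢ p3
  [WR] p1, (p1 → p0) ⊢ p0, p2
    [→L] p1, (p1 → p0) ⊢ p0
      [Ax] p1 ⊢ p1
      [Ax] p0 ⊢ p0

Result: YES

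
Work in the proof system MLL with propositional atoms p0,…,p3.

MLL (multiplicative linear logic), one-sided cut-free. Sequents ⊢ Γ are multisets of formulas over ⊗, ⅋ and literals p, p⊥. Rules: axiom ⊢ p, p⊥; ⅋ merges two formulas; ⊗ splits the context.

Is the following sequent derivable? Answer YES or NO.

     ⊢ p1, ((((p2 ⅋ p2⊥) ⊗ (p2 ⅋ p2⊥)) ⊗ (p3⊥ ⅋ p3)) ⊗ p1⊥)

Derivation trace:
[⊗]  ⊢ p1, ((((p2 ⅋ p2⊥) ⊗ (p2 ⅋ p2⊥)) ⊗ (p3⊥ ⅋ p3)) ⊗ p1⊥)
  [⊗]  ⊢ (((p2 ⅋ p2⊥) ⊗ (p2 ⅋ p2⊥)) ⊗ (p3⊥ ⅋ p3))
    [⊗]  ⊢ ((p2 ⅋ p2⊥) ⊗ (p2 ⅋ p2⊥))
      [⅋]  ⊢ (p2 ⅋ p2⊥)
        [Ax]  ⊢ p2, p2⊥
      [⅋]  ⊢ (p2 ⅋ p2⊥)
        [Ax]  ⊢ p2, p2⊥
    [⅋]  ⊢ (p3⊥ ⅋ p3)
      [Ax]  ⊢ p3, p3⊥
  [Ax]  ⊢ p1, p1⊥

Result: YES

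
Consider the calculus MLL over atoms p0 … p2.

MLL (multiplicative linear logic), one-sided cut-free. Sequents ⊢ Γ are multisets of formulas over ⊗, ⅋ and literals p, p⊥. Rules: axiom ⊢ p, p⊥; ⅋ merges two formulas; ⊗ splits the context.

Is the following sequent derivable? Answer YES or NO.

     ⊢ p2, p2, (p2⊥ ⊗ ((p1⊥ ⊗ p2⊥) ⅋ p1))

Derivation trace:
[⊗]  ⊢ p2, p2, (p2⊥ ⊗ ((p1⊥ ⊗ p2⊥) ⅋ p1))
  [Ax]  ⊢ p2, p2⊥
  [⅋]  ⊢ p2, ((p1⊥ ⊗ p2⊥) ⅋ p1)
    [⊗]  ⊢ p1, p2, (p1⊥ ⊗ p2⊥)
      [Ax]  ⊢ p1, p1⊥
      [Ax]  ⊢ p2, p2⊥

Result: YES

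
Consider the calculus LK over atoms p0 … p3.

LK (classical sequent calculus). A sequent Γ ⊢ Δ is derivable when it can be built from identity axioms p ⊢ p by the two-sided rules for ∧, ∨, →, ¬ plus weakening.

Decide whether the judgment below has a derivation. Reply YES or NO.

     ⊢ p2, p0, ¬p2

Derivation (root first):
[¬R]  ⊢ p2, p0, ¬p2
  [WR] p2 ⊢ p2, p0
    [Ax] p2 ⊢ p2

Result: YES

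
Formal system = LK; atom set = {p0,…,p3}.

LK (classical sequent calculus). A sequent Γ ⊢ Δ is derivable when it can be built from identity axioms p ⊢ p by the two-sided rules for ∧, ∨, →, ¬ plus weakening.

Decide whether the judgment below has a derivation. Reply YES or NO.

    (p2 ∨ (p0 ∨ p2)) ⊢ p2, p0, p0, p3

Derivation (root first):
[WR] (p2 ∨ (p0 ∨ p2)) ⊢ p2, p0, p0, p3
  [WR] (p2 ∨ (p0 ∨ p2)) ⊢ p2, p0, p0
    [∨L] (p2 ∨ (p0 ∨ p2)) ⊢ p2, p0
      [Ax] p2 ⊢ p2
      [∨L] (p0 ∨ p2) ⊢ p2, p0
        [Ax] p0 ⊢ p0
        [Ax] p2 ⊢ p2

Result: YES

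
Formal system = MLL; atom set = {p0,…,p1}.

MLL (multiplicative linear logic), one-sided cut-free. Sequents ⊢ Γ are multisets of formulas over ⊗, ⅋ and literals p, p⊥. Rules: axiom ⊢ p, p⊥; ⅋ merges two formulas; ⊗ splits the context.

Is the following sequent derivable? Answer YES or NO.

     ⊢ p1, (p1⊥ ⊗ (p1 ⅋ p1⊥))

Proof tree:
[⊗]  ⊢ p1, (p1⊥ ⊗ (p1 ⅋ p1⊥))
  [Ax]  ⊢ p1, p1⊥
  [⅋]  ⊢ (p1 ⅋ p1⊥)
    [Ax]  ⊢ p1, p1⊥

Result: YES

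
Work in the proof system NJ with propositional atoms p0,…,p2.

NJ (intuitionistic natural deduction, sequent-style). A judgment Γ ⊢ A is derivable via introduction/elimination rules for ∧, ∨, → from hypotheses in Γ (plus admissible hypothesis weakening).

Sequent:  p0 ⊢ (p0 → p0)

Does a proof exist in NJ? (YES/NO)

Proof tree:
[Wk] p0 ⊢ (p0 → p0)
  [→I]  ⊢ (p0 → p0)
    [Ax] p0 ⊢ p0

Result: YES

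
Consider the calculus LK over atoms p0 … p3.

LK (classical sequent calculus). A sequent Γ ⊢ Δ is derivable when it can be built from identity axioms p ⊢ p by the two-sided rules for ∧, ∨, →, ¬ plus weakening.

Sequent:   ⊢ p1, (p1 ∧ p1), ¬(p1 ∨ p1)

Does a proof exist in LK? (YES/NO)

Proof tree:
[¬R]  ⊢ p1, (p1 ∧ p1), ¬(p1 ∨ p1)
  [∨L] (p1 ∨ p1) ⊢ p1, (p1 ∧ p1)
    [Ax] p1 ⊢ p1
    [∧R] p1 ⊢ (p1 ∧ p1)
      [Ax] p1 ⊢ p1
      [Ax] p1 ⊢ p1

Result: YES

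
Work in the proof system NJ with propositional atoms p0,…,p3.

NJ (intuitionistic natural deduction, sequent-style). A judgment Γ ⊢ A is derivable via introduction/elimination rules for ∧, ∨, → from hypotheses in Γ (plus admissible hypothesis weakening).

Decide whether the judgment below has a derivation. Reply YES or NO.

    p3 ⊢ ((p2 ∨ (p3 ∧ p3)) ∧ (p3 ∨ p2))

Derivation trace:
[∧I] p3 ⊢ ((p2 ∨ (p3 ∧ p3)) ∧ (p3 ∨ p2))
  [∨I₂] p3 ⊢ (p2 ∨ (p3 ∧ p3))
    [∧I] p3 ⊢ (p3 ∧ p3)
      [Ax] p3 ⊢ p3
      [Ax] p3 ⊢ p3
  [∨I₁] p3 ⊢ (p3 ∨ p2)
    [Ax] p3 ⊢ p3

Result: YES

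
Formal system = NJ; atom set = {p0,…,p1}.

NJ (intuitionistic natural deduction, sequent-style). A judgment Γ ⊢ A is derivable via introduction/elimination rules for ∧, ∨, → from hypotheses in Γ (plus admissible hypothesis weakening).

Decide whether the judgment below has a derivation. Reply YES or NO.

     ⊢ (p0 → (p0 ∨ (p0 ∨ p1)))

Derivation (root first):
[→I]  ⊢ (p0 → (p0 ∨ (p0 ∨ p1)))
  [∨I₂] p0 ⊢ (p0 ∨ (p0 ∨ p1))
    [∨I₁] p0 ⊢ (p0 ∨ p1)
      [Ax] p0 ⊢ p0

Result: YES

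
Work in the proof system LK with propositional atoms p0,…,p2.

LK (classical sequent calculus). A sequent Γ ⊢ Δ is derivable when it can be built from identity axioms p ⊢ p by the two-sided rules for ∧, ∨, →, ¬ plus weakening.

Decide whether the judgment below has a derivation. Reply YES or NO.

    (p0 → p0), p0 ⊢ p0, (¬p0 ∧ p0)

Derivation trace:
[∧R] (p0 → p0), p0 ⊢ p0, (¬p0 ∧ p0)
  [¬R] (p0 → p0) ⊢ p0, ¬p0
    [→L] p0, (p0 → p0) ⊢ p0
      [Ax] p0 ⊢ p0
      [Ax] p0 ⊢ p0
  [Ax] p0 ⊢ p0

Result: YES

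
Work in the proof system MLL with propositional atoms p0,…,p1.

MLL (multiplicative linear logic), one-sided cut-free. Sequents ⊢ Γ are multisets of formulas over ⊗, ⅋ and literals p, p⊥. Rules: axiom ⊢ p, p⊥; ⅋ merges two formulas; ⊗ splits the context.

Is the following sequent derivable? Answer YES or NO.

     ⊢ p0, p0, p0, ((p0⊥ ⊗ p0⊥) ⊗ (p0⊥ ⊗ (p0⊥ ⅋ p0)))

Derivation trace:
[⊗]  ⊢ p0, p0, p0, ((p0⊥ ⊗ p0⊥) ⊗ (p0⊥ ⊗ (p0⊥ ⅋ p0)))
  [⊗]  ⊢ p0, p0, (p0⊥ ⊗ p0⊥)
    [Ax]  ⊢ p0, p0⊥
    [Ax]  ⊢ p0, p0⊥
  [⊗]  ⊢ p0, (p0⊥ ⊗ (p0⊥ ⅋ p0))
    [Ax]  ⊢ p0, p0⊥
    [⅋]  ⊢ (p0⊥ ⅋ p0)
      [Ax]  ⊢ p0, p0⊥

Result: YES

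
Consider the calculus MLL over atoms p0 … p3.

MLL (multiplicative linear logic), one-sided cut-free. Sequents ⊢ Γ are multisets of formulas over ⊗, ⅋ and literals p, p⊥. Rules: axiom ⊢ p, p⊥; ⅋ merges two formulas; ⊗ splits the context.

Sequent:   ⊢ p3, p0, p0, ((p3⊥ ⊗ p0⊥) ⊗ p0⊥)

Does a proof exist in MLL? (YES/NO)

Proof tree:
[⊗]  ⊢ p3, p0, p0, ((p3⊥ ⊗ p0⊥) ⊗ p0⊥)
  [⊗]  ⊢ p3, p0, (p3⊥ ⊗ p0⊥)
    [Ax]  ⊢ p3, p3⊥
    [Ax]  ⊢ p0, p0⊥
  [Ax]  ⊢ p0, p0⊥

Result: YES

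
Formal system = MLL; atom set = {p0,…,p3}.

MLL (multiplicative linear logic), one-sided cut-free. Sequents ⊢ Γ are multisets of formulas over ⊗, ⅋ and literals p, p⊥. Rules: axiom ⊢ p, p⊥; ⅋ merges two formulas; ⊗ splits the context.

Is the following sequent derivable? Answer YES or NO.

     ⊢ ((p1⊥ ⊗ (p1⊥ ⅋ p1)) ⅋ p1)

Derivation trace:
[⅋]  ⊢ ((p1⊥ ⊗ (p1⊥ ⅋ p1)) ⅋ p1)
  [⊗]  ⊢ p1, (p1⊥ ⊗ (p1⊥ ⅋ p1))
    [Ax]  ⊢ p1, p1⊥
    [⅋]  ⊢ (p1⊥ ⅋ p1)
      [Ax]  ⊢ p1, p1⊥

Result: YES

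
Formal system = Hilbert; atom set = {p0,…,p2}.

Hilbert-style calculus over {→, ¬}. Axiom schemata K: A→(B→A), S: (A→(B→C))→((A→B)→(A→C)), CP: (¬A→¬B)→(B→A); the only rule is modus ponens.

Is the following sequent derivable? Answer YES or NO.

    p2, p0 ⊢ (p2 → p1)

Search for a countermodel by truth-table:
  v=000: Γ:[p2=F, p0=F] Δ:[(p2 → p1)=T] refutes=False
  v=001: Γ:[p2=T, p0=F] Δ:[(p2 → p1)=F] refutes=False
  v=010: Γ:[p2=F, p0=F] Δ:[(p2 → p1)=T] refutes=False
  v=011: Γ:[p2=T, p0=F] Δ:[(p2 → p1)=T] refutes=False
  v=100: Γ:[p2=F, p0=T] Δ:[(p2 → p1)=T] refutes=False
  v=101: Γ:[p2=T, p0=T] Δ:[(p2 → p1)=F] refutes=True  ← countermodel

Result: NO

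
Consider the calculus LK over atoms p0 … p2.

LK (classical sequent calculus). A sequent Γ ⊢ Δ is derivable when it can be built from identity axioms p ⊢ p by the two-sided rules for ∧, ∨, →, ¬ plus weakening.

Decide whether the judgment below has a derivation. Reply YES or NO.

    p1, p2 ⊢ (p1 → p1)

Derivation trace:
[WL] p1, p2 ⊢ (p1 → p1)
  [WL] p1 ⊢ (p1 → p1)
    [→R]  ⊢ (p1 → p1)
      [Ax] p1 ⊢ p1

Result: YES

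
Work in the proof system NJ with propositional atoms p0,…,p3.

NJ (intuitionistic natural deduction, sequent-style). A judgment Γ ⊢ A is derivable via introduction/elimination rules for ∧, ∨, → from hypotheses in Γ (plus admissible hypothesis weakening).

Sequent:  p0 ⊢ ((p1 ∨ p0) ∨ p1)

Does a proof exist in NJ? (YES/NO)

Derivation trace:
[∨I₁] p0 ⊢ ((p1 ∨ p0) ∨ p1)
  [∨I₂] p0 ⊢ (p1 ∨ p0)
    [Ax] p0 ⊢ p0

Result: YES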